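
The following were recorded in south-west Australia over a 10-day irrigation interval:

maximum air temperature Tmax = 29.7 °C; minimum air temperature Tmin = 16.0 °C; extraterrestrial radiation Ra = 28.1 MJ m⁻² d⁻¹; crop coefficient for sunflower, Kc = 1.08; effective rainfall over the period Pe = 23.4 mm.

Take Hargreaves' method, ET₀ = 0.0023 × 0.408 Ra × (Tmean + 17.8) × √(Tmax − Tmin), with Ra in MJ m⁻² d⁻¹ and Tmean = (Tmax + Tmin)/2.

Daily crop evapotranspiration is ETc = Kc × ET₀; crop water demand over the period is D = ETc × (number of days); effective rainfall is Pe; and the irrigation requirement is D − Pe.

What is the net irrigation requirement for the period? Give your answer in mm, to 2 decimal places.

Tmean = (29.7 + 16.0)/2 = 22.85 °C
0.408 Ra = 0.408 × 28.1 = 11.4648 mm/d equivalent
ET₀ = 0.0023 × 11.4648 × (22.85 + 17.8) × √13.7 = 0.0023 × 11.4648 × 40.65 × 3.7014 = 3.9675 mm/d
ETc = Kc × ET₀ = 1.08 × 3.9675 = 4.2849 mm/d
Crop demand D = ETc × 10 d = 4.2849 × 10 = 42.849 mm
D − Pe = 42.849 − 23.4 = 19.449 mm

19.45 mm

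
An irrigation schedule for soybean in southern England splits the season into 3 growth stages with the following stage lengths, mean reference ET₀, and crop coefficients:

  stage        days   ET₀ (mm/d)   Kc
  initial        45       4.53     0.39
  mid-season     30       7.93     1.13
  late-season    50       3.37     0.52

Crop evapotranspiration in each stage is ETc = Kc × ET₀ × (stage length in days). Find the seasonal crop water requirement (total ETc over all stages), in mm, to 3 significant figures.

initial: 0.39 × 4.53 × 45 = 79.50 mm
mid-season: 1.13 × 7.93 × 30 = 268.83 mm
late-season: 0.52 × 3.37 × 50 = 87.62 mm
Seasonal total = 435.95 mm

436 mm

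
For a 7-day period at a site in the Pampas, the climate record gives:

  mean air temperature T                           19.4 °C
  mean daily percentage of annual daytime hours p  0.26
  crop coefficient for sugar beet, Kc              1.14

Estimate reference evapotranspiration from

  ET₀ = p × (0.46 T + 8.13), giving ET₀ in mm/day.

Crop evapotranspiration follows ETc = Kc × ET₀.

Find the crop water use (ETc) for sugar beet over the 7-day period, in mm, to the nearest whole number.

35 mm

ET₀ = 0.26 × (0.46 × 19.4 + 8.13) = 0.26 × 17.054 = 4.4340 mm/d
ETc = Kc × ET₀ = 1.14 × 4.4340 = 5.0548 mm/d
Over 7 days: 5.0548 × 7 = 35.384 mm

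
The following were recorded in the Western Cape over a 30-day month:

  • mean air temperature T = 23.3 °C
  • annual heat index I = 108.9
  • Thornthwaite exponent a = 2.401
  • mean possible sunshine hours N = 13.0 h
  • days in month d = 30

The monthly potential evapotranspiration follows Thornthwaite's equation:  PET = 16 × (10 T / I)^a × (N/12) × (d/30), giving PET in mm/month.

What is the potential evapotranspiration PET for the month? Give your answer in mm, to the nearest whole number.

108 mm

10T/I = 10 × 23.3 / 108.9 = 2.1396
(10T/I)^a = 2.1396^2.401 = 6.2105
Uncorrected PET = 16 × 6.2105 = 99.368 mm
Correction = (N/12)(d/30) = (13.0/12)(30/30) = 1.0833
PET = 99.368 × 1.0833 = 107.645 mm/month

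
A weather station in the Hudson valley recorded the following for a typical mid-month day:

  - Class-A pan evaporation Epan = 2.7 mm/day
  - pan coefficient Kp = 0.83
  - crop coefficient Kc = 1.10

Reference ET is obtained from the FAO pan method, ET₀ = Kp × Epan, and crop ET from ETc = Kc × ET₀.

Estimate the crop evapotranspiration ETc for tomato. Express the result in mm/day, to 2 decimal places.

2.47 mm/day

ET₀ = 0.83 × 2.7 = 2.2410 mm/d
ETc = Kc × ET₀ = 1.10 × 2.2410 = 2.4651 mm/d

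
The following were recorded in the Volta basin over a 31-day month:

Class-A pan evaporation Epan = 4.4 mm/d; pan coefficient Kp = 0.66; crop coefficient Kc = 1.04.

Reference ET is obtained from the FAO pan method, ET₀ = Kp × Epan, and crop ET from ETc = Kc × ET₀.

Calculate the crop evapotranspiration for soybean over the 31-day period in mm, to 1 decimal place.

93.6 mm

ET₀ = 0.66 × 4.4 = 2.9040 mm/d
ETc = Kc × ET₀ = 1.04 × 2.9040 = 3.0202 mm/d
Over 31 days: 3.0202 × 31 = 93.626 mm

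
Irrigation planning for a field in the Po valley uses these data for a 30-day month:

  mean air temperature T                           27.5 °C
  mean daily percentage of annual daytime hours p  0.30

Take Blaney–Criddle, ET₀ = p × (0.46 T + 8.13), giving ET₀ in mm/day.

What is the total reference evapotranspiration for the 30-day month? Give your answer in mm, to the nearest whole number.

187 mm

ET₀ = 0.30 × (0.46 × 27.5 + 8.13) = 0.30 × 20.780 = 6.2340 mm/d
Monthly total = 6.2340 × 30 = 187.020 mm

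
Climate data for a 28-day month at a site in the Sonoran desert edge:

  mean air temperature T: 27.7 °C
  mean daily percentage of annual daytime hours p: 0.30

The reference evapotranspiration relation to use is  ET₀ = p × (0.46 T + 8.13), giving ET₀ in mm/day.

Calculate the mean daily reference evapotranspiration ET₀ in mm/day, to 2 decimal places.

6.26 mm/day

ET₀ = 0.30 × (0.46 × 27.7 + 8.13) = 0.30 × 20.872 = 6.2616 mm/d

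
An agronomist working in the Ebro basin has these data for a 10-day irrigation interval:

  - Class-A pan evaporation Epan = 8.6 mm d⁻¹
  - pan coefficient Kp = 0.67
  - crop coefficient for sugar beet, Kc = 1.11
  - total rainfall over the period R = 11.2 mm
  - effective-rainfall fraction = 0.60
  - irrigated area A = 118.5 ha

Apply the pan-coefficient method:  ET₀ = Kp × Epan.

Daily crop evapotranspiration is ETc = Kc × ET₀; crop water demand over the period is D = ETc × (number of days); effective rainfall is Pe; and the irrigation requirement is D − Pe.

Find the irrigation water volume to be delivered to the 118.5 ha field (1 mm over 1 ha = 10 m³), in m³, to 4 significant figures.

67830 m³

ET₀ = 0.67 × 8.6 = 5.7620 mm/d
ETc = Kc × ET₀ = 1.11 × 5.7620 = 6.3958 mm/d
Crop demand D = ETc × 10 d = 6.3958 × 10 = 63.958 mm
Pe = 0.60 × 11.2 = 6.720 mm
D − Pe = 63.958 − 6.720 = 57.238 mm
Volume = 57.238 mm × 118.5 ha × 10 = 67827.0 m³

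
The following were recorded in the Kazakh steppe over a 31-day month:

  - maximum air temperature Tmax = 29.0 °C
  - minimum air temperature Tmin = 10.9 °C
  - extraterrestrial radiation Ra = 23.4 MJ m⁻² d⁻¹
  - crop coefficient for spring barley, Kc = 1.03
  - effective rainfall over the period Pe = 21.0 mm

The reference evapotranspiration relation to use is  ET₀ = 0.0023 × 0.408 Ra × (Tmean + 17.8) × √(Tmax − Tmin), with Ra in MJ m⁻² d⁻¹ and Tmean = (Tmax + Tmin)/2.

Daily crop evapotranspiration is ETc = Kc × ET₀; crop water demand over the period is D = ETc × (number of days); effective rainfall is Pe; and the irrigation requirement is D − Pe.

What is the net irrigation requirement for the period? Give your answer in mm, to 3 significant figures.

91.6 mm

Tmean = (29.0 + 10.9)/2 = 19.95 °C
0.408 Ra = 0.408 × 23.4 = 9.5472 mm/d equivalent
ET₀ = 0.0023 × 9.5472 × (19.95 + 17.8) × √18.1 = 0.0023 × 9.5472 × 37.75 × 4.2544 = 3.5266 mm/d
ETc = Kc × ET₀ = 1.03 × 3.5266 = 3.6324 mm/d
Crop demand D = ETc × 31 d = 3.6324 × 31 = 112.604 mm
D − Pe = 112.604 − 21.0 = 91.604 mm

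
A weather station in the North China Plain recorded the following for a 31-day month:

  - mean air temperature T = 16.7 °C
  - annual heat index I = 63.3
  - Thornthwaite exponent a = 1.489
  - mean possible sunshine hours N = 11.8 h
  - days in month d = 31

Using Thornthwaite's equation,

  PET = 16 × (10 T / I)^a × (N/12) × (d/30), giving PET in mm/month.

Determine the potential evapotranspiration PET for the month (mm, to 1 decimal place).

68.9 mm

10T/I = 10 × 16.7 / 63.3 = 2.6382
(10T/I)^a = 2.6382^1.489 = 4.2396
Uncorrected PET = 16 × 4.2396 = 67.834 mm
Correction = (N/12)(d/30) = (11.8/12)(31/30) = 1.0161
PET = 67.834 × 1.0161 = 68.926 mm/month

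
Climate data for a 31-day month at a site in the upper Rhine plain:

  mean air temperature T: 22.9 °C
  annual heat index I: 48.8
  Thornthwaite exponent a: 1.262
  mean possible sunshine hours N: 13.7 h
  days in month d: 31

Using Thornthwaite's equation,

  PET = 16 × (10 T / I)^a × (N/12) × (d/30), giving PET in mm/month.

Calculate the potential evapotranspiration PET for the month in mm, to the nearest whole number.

10T/I = 10 × 22.9 / 48.8 = 4.6926
(10T/I)^a = 4.6926^1.262 = 7.0360
Uncorrected PET = 16 × 7.0360 = 112.576 mm
Correction = (N/12)(d/30) = (13.7/12)(31/30) = 1.1797
PET = 112.576 × 1.1797 = 132.806 mm/month

133 mm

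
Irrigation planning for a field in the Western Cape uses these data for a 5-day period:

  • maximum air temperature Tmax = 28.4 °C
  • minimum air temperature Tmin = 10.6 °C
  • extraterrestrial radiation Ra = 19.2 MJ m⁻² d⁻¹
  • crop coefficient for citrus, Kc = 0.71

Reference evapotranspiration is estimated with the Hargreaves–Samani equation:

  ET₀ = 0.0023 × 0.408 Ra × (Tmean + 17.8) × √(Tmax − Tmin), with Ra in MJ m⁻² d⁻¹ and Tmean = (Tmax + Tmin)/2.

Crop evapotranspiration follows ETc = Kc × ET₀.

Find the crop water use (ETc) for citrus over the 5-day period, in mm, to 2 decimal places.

Tmean = (28.4 + 10.6)/2 = 19.50 °C
0.408 Ra = 0.408 × 19.2 = 7.8336 mm/d equivalent
ET₀ = 0.0023 × 7.8336 × (19.50 + 17.8) × √17.8 = 0.0023 × 7.8336 × 37.30 × 4.2190 = 2.8354 mm/d
ETc = Kc × ET₀ = 0.71 × 2.8354 = 2.0131 mm/d
Over 5 days: 2.0131 × 5 = 10.066 mm

10.07 mm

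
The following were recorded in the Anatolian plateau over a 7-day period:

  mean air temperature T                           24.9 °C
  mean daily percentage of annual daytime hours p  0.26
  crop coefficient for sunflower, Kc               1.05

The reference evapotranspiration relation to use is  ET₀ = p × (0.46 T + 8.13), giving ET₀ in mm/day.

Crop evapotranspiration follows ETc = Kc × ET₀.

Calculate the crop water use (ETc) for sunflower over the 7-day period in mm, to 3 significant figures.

37.4 mm

ET₀ = 0.26 × (0.46 × 24.9 + 8.13) = 0.26 × 19.584 = 5.0918 mm/d
ETc = Kc × ET₀ = 1.05 × 5.0918 = 5.3464 mm/d
Over 7 days: 5.3464 × 7 = 37.425 mm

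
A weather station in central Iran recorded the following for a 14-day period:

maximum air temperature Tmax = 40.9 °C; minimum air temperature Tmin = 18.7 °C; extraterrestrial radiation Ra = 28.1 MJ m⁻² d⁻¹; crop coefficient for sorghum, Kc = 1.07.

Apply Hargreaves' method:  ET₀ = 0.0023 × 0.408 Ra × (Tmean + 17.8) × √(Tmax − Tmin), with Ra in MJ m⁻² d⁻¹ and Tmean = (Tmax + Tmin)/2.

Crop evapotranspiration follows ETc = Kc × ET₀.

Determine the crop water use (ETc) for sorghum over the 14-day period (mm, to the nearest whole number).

Tmean = (40.9 + 18.7)/2 = 29.80 °C
0.408 Ra = 0.408 × 28.1 = 11.4648 mm/d equivalent
ET₀ = 0.0023 × 11.4648 × (29.80 + 17.8) × √22.2 = 0.0023 × 11.4648 × 47.60 × 4.7117 = 5.9140 mm/d
ETc = Kc × ET₀ = 1.07 × 5.9140 = 6.3280 mm/d
Over 14 days: 6.3280 × 14 = 88.592 mm

89 mm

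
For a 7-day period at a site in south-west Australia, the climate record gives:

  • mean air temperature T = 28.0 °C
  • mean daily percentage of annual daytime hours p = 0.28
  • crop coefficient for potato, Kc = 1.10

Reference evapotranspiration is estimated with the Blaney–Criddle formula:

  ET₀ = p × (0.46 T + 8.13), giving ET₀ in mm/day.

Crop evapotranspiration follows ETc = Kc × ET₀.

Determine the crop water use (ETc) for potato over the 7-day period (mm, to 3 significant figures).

45.3 mm

ET₀ = 0.28 × (0.46 × 28.0 + 8.13) = 0.28 × 21.010 = 5.8828 mm/d
ETc = Kc × ET₀ = 1.10 × 5.8828 = 6.4711 mm/d
Over 7 days: 6.4711 × 7 = 45.298 mm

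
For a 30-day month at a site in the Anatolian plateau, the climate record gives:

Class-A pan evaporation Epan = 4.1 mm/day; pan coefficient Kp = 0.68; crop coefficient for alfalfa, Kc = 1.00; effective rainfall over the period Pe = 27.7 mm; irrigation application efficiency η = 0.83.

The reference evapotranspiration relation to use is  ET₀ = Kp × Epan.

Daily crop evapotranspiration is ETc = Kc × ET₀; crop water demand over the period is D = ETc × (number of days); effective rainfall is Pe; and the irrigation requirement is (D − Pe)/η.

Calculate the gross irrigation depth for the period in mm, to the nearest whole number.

67 mm

ET₀ = 0.68 × 4.1 = 2.7880 mm/d
ETc = Kc × ET₀ = 1.00 × 2.7880 = 2.7880 mm/d
Crop demand D = ETc × 30 d = 2.7880 × 30 = 83.640 mm
D − Pe = 83.640 − 27.7 = 55.940 mm
Gross irrigation = 55.940 / 0.83 = 67.398 mm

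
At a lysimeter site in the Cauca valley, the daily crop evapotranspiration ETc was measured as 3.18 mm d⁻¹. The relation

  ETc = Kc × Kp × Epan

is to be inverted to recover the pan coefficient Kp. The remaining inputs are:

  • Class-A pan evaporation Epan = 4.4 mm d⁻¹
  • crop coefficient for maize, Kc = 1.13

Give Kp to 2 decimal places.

0.64

ETc = Kc × Kp × Epan  ⇒  Kp = ETc / (Kc × Epan)
Kp = 3.18 / (1.13 × 4.4) = 3.18 / 4.972 = 0.6396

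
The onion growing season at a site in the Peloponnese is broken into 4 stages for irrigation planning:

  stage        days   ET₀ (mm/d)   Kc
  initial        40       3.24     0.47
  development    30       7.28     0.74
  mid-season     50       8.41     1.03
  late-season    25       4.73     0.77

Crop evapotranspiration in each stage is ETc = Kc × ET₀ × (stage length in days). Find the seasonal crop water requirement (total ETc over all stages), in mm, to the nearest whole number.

747 mm

initial: 0.47 × 3.24 × 40 = 60.91 mm
development: 0.74 × 7.28 × 30 = 161.62 mm
mid-season: 1.03 × 8.41 × 50 = 433.12 mm
late-season: 0.77 × 4.73 × 25 = 91.05 mm
Seasonal total = 746.70 mm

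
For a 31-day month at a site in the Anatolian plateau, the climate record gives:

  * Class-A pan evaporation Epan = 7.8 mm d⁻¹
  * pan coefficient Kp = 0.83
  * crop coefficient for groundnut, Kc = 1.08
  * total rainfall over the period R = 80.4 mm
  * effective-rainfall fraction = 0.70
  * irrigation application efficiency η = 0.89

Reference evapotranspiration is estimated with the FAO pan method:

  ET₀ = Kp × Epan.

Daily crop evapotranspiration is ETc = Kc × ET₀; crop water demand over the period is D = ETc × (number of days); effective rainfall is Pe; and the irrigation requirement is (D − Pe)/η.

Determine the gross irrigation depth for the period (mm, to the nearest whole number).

180 mm

ET₀ = 0.83 × 7.8 = 6.4740 mm/d
ETc = Kc × ET₀ = 1.08 × 6.4740 = 6.9919 mm/d
Crop demand D = ETc × 31 d = 6.9919 × 31 = 216.749 mm
Pe = 0.70 × 80.4 = 56.280 mm
D − Pe = 216.749 − 56.280 = 160.469 mm
Gross irrigation = 160.469 / 0.89 = 180.302 mm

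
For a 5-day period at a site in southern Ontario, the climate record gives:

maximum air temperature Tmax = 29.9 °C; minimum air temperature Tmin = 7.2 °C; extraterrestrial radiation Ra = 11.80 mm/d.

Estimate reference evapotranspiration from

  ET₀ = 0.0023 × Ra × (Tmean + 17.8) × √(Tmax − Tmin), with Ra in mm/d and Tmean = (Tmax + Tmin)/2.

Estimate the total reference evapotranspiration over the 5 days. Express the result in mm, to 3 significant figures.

Tmean = (29.9 + 7.2)/2 = 18.55 °C
ET₀ = 0.0023 × 11.80 × (18.55 + 17.8) × √22.7 = 0.0023 × 11.80 × 36.35 × 4.7645 = 4.7004 mm/d
Over 5 days: 4.7004 × 5 = 23.502 mm

23.5 mm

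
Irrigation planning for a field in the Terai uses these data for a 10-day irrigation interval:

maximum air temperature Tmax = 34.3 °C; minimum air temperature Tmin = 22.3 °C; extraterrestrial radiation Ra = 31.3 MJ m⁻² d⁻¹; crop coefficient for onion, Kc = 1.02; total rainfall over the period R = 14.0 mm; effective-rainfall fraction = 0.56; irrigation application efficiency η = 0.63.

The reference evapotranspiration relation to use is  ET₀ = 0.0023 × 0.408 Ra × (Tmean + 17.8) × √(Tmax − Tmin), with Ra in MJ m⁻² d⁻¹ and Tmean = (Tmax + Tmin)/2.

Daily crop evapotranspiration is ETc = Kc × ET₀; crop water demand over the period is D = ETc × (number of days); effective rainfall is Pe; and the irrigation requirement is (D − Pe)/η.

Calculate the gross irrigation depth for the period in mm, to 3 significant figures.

63.5 mm

Tmean = (34.3 + 22.3)/2 = 28.30 °C
0.408 Ra = 0.408 × 31.3 = 12.7704 mm/d equivalent
ET₀ = 0.0023 × 12.7704 × (28.30 + 17.8) × √12.0 = 0.0023 × 12.7704 × 46.10 × 3.4641 = 4.6905 mm/d
ETc = Kc × ET₀ = 1.02 × 4.6905 = 4.7843 mm/d
Crop demand D = ETc × 10 d = 4.7843 × 10 = 47.843 mm
Pe = 0.56 × 14.0 = 7.840 mm
D − Pe = 47.843 − 7.840 = 40.003 mm
Gross irrigation = 40.003 / 0.63 = 63.497 mm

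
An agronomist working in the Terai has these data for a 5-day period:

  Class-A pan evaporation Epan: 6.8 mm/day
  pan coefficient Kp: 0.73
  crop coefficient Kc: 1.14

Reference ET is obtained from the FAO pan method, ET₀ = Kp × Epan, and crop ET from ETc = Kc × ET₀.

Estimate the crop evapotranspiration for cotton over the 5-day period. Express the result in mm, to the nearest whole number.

ET₀ = 0.73 × 6.8 = 4.9640 mm/d
ETc = Kc × ET₀ = 1.14 × 4.9640 = 5.6590 mm/d
Over 5 days: 5.6590 × 5 = 28.295 mm

28 mm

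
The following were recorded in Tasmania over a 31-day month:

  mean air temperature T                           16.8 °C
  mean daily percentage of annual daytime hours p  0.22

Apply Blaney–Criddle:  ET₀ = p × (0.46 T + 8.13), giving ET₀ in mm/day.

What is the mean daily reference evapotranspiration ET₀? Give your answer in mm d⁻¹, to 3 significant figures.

3.49 mm d⁻¹

ET₀ = 0.22 × (0.46 × 16.8 + 8.13) = 0.22 × 15.858 = 3.4888 mm/d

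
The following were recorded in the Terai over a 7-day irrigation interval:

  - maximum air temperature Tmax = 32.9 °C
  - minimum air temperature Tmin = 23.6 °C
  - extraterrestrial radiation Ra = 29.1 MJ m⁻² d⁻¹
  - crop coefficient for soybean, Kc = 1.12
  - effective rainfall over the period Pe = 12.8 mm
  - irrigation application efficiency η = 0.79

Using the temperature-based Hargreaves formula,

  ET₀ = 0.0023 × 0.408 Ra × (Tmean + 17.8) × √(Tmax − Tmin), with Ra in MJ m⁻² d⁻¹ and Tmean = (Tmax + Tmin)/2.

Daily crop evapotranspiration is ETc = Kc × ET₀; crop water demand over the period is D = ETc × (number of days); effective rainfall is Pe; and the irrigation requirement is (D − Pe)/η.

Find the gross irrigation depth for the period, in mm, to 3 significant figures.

Tmean = (32.9 + 23.6)/2 = 28.25 °C
0.408 Ra = 0.408 × 29.1 = 11.8728 mm/d equivalent
ET₀ = 0.0023 × 11.8728 × (28.25 + 17.8) × √9.3 = 0.0023 × 11.8728 × 46.05 × 3.0496 = 3.8349 mm/d
ETc = Kc × ET₀ = 1.12 × 3.8349 = 4.2951 mm/d
Crop demand D = ETc × 7 d = 4.2951 × 7 = 30.066 mm
D − Pe = 30.066 − 12.8 = 17.266 mm
Gross irrigation = 17.266 / 0.79 = 21.856 mm

21.9 mm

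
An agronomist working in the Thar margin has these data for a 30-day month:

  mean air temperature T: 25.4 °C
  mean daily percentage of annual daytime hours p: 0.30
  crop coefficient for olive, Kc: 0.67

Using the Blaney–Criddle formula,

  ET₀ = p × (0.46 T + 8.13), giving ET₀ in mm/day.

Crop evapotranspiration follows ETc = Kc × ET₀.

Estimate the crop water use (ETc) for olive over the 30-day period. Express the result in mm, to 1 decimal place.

ET₀ = 0.30 × (0.46 × 25.4 + 8.13) = 0.30 × 19.814 = 5.9442 mm/d
ETc = Kc × ET₀ = 0.67 × 5.9442 = 3.9826 mm/d
Over 30 days: 3.9826 × 30 = 119.478 mm

119.5 mm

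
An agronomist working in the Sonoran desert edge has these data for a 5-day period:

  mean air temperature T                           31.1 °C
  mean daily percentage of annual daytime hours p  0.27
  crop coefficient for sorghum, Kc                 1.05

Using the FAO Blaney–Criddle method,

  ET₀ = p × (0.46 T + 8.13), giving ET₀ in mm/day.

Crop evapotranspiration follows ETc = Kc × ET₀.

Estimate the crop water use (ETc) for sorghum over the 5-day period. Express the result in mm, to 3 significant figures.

31.8 mm

ET₀ = 0.27 × (0.46 × 31.1 + 8.13) = 0.27 × 22.436 = 6.0577 mm/d
ETc = Kc × ET₀ = 1.05 × 6.0577 = 6.3606 mm/d
Over 5 days: 6.3606 × 5 = 31.803 mm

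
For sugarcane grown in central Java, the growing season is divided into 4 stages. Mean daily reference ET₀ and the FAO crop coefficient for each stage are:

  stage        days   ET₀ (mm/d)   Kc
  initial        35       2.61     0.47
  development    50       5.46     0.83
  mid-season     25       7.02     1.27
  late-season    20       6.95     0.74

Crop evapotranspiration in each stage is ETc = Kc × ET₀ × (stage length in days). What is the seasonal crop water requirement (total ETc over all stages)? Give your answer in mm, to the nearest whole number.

initial: 0.47 × 2.61 × 35 = 42.93 mm
development: 0.83 × 5.46 × 50 = 226.59 mm
mid-season: 1.27 × 7.02 × 25 = 222.89 mm
late-season: 0.74 × 6.95 × 20 = 102.86 mm
Seasonal total = 595.27 mm

595 mm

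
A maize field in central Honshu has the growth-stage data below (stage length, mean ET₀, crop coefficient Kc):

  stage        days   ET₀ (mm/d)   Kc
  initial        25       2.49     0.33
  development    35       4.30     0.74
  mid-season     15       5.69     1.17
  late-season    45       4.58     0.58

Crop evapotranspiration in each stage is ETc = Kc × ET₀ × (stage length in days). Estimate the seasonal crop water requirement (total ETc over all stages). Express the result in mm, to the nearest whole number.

351 mm

initial: 0.33 × 2.49 × 25 = 20.54 mm
development: 0.74 × 4.30 × 35 = 111.37 mm
mid-season: 1.17 × 5.69 × 15 = 99.86 mm
late-season: 0.58 × 4.58 × 45 = 119.54 mm
Seasonal total = 351.31 mm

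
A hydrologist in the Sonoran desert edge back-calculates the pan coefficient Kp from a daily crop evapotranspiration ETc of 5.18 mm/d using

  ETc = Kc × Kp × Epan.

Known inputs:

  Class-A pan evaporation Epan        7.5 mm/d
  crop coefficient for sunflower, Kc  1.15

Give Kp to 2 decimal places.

ETc = Kc × Kp × Epan  ⇒  Kp = ETc / (Kc × Epan)
Kp = 5.18 / (1.15 × 7.5) = 5.18 / 8.625 = 0.6006

0.60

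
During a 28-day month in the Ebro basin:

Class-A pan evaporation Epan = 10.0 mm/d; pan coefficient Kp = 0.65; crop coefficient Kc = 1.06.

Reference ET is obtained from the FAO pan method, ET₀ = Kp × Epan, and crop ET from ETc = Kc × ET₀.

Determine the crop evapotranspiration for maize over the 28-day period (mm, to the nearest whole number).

193 mm

ET₀ = 0.65 × 10.0 = 6.5000 mm/d
ETc = Kc × ET₀ = 1.06 × 6.5000 = 6.8900 mm/d
Over 28 days: 6.8900 × 28 = 192.920 mm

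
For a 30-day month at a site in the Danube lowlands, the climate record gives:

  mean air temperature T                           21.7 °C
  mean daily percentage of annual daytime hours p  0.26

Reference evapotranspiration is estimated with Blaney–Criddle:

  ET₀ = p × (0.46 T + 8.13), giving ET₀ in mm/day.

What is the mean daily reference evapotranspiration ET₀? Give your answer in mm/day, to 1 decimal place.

4.7 mm/day

ET₀ = 0.26 × (0.46 × 21.7 + 8.13) = 0.26 × 18.112 = 4.7091 mm/d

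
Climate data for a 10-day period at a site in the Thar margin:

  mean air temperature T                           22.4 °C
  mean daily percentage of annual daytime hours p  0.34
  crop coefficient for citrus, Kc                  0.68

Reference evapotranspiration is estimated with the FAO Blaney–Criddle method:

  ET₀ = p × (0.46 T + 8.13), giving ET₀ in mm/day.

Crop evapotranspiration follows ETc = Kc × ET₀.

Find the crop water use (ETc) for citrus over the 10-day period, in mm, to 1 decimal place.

ET₀ = 0.34 × (0.46 × 22.4 + 8.13) = 0.34 × 18.434 = 6.2676 mm/d
ETc = Kc × ET₀ = 0.68 × 6.2676 = 4.2620 mm/d
Over 10 days: 4.2620 × 10 = 42.620 mm

42.6 mm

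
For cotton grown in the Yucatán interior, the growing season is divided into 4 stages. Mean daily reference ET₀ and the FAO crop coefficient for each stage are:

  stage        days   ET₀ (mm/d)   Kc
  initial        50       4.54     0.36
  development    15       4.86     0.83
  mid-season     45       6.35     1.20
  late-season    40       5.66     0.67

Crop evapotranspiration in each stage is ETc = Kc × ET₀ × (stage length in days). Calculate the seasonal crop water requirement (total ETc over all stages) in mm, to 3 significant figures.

initial: 0.36 × 4.54 × 50 = 81.72 mm
development: 0.83 × 4.86 × 15 = 60.51 mm
mid-season: 1.20 × 6.35 × 45 = 342.90 mm
late-season: 0.67 × 5.66 × 40 = 151.69 mm
Seasonal total = 636.82 mm

637 mm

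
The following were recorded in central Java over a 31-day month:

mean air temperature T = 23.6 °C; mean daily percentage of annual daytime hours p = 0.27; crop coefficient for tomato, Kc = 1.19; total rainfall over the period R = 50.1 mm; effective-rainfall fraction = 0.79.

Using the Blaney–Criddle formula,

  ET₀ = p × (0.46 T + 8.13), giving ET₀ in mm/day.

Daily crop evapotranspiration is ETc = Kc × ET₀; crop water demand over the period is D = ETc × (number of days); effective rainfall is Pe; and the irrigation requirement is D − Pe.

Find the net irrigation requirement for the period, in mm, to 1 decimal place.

ET₀ = 0.27 × (0.46 × 23.6 + 8.13) = 0.27 × 18.986 = 5.1262 mm/d
ETc = Kc × ET₀ = 1.19 × 5.1262 = 6.1002 mm/d
Crop demand D = ETc × 31 d = 6.1002 × 31 = 189.106 mm
Pe = 0.79 × 50.1 = 39.579 mm
D − Pe = 189.106 − 39.579 = 149.527 mm

149.5 mm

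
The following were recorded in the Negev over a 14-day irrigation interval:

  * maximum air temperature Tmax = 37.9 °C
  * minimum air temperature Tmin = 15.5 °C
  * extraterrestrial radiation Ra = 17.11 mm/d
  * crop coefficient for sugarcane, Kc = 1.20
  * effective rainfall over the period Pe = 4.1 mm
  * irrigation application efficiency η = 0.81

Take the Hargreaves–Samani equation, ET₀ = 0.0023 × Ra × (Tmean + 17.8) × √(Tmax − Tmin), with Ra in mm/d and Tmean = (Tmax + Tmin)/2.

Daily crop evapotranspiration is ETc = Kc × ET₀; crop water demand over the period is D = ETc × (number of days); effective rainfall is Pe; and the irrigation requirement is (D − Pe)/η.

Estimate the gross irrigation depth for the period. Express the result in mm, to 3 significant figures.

167 mm

Tmean = (37.9 + 15.5)/2 = 26.70 °C
ET₀ = 0.0023 × 17.11 × (26.70 + 17.8) × √22.4 = 0.0023 × 17.11 × 44.50 × 4.7329 = 8.2883 mm/d
ETc = Kc × ET₀ = 1.20 × 8.2883 = 9.9460 mm/d
Crop demand D = ETc × 14 d = 9.9460 × 14 = 139.244 mm
D − Pe = 139.244 − 4.1 = 135.144 mm
Gross irrigation = 135.144 / 0.81 = 166.844 mm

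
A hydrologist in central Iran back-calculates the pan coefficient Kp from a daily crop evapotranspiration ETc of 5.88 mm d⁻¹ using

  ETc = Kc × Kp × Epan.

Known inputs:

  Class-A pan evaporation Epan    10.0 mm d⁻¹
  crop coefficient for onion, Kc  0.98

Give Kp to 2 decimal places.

ETc = Kc × Kp × Epan  ⇒  Kp = ETc / (Kc × Epan)
Kp = 5.88 / (0.98 × 10.0) = 5.88 / 9.800 = 0.6000

0.60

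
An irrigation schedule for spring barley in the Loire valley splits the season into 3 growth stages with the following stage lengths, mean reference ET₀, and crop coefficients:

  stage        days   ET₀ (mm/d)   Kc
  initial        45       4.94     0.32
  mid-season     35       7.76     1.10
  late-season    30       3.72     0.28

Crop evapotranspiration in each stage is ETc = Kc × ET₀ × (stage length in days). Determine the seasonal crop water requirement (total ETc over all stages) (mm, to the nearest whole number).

401 mm

initial: 0.32 × 4.94 × 45 = 71.14 mm
mid-season: 1.10 × 7.76 × 35 = 298.76 mm
late-season: 0.28 × 3.72 × 30 = 31.25 mm
Seasonal total = 401.15 mm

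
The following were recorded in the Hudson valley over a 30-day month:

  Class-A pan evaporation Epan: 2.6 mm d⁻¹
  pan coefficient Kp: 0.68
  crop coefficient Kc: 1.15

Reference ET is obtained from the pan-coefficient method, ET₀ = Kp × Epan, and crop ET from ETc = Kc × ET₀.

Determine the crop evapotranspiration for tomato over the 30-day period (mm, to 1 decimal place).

61.0 mm

ET₀ = 0.68 × 2.6 = 1.7680 mm/d
ETc = Kc × ET₀ = 1.15 × 1.7680 = 2.0332 mm/d
Over 30 days: 2.0332 × 30 = 60.996 mm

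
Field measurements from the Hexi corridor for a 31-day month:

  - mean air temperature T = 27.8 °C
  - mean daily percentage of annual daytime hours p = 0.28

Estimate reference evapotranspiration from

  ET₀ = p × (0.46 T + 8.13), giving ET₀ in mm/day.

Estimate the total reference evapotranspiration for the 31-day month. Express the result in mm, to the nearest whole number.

ET₀ = 0.28 × (0.46 × 27.8 + 8.13) = 0.28 × 20.918 = 5.8570 mm/d
Monthly total = 5.8570 × 31 = 181.567 mm

182 mm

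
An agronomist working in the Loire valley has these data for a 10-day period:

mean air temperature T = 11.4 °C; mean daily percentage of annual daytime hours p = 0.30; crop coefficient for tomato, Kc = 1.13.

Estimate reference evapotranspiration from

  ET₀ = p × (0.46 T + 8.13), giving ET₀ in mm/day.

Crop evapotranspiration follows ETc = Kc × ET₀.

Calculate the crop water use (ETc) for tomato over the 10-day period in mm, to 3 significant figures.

ET₀ = 0.30 × (0.46 × 11.4 + 8.13) = 0.30 × 13.374 = 4.0122 mm/d
ETc = Kc × ET₀ = 1.13 × 4.0122 = 4.5338 mm/d
Over 10 days: 4.5338 × 10 = 45.338 mm

45.3 mm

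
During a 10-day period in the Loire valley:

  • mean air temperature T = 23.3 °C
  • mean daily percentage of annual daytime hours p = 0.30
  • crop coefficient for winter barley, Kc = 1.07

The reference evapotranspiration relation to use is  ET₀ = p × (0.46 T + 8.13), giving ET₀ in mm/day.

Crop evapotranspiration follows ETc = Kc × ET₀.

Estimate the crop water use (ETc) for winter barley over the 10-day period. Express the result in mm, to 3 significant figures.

ET₀ = 0.30 × (0.46 × 23.3 + 8.13) = 0.30 × 18.848 = 5.6544 mm/d
ETc = Kc × ET₀ = 1.07 × 5.6544 = 6.0502 mm/d
Over 10 days: 6.0502 × 10 = 60.502 mm

60.5 mm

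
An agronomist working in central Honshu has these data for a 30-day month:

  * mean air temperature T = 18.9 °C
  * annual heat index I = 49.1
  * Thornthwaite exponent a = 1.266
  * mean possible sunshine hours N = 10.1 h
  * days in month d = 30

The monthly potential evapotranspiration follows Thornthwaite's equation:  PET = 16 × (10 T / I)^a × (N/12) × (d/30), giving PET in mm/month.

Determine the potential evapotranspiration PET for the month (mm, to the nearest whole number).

10T/I = 10 × 18.9 / 49.1 = 3.8493
(10T/I)^a = 3.8493^1.266 = 5.5093
Uncorrected PET = 16 × 5.5093 = 88.149 mm
Correction = (N/12)(d/30) = (10.1/12)(30/30) = 0.8417
PET = 88.149 × 0.8417 = 74.195 mm/month

74 mm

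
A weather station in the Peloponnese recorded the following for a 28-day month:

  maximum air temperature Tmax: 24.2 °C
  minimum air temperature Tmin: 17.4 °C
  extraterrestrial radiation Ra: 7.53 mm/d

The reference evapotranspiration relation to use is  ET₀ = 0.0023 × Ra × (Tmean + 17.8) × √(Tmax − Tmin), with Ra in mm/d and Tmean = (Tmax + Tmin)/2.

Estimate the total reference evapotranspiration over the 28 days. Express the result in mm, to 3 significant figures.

48.8 mm

Tmean = (24.2 + 17.4)/2 = 20.80 °C
ET₀ = 0.0023 × 7.53 × (20.80 + 17.8) × √6.8 = 0.0023 × 7.53 × 38.60 × 2.6077 = 1.7433 mm/d
Over 28 days: 1.7433 × 28 = 48.812 mm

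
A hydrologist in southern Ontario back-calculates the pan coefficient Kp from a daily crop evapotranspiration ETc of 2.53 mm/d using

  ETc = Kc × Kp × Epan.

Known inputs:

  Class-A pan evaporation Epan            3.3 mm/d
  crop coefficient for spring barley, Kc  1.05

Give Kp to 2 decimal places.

0.73

ETc = Kc × Kp × Epan  ⇒  Kp = ETc / (Kc × Epan)
Kp = 2.53 / (1.05 × 3.3) = 2.53 / 3.465 = 0.7302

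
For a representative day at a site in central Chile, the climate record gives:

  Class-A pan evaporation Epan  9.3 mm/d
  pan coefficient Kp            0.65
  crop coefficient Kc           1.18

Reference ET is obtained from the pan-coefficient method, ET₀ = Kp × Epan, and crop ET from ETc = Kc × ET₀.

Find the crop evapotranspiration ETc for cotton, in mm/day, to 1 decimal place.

ET₀ = 0.65 × 9.3 = 6.0450 mm/d
ETc = Kc × ET₀ = 1.18 × 6.0450 = 7.1331 mm/d

7.1 mm/day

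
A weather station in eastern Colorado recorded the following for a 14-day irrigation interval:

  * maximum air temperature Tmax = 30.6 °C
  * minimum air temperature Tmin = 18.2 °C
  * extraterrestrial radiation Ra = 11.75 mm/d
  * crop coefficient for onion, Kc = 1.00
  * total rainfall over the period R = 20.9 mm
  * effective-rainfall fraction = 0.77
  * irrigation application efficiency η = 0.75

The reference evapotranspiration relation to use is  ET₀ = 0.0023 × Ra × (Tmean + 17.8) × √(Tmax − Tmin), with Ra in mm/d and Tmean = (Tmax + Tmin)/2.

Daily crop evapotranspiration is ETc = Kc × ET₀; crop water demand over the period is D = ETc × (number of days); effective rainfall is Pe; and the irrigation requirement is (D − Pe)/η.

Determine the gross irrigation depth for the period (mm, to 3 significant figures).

Tmean = (30.6 + 18.2)/2 = 24.40 °C
ET₀ = 0.0023 × 11.75 × (24.40 + 17.8) × √12.4 = 0.0023 × 11.75 × 42.20 × 3.5214 = 4.0160 mm/d
ETc = Kc × ET₀ = 1.00 × 4.0160 = 4.0160 mm/d
Crop demand D = ETc × 14 d = 4.0160 × 14 = 56.224 mm
Pe = 0.77 × 20.9 = 16.093 mm
D − Pe = 56.224 − 16.093 = 40.131 mm
Gross irrigation = 40.131 / 0.75 = 53.508 mm

53.5 mm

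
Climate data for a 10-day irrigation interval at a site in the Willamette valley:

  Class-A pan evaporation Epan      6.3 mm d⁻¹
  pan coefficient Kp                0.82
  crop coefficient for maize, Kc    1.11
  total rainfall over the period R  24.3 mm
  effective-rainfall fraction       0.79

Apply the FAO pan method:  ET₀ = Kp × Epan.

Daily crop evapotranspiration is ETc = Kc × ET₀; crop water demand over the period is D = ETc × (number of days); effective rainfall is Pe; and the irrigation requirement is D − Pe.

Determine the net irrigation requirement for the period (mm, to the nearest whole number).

ET₀ = 0.82 × 6.3 = 5.1660 mm/d
ETc = Kc × ET₀ = 1.11 × 5.1660 = 5.7343 mm/d
Crop demand D = ETc × 10 d = 5.7343 × 10 = 57.343 mm
Pe = 0.79 × 24.3 = 19.197 mm
D − Pe = 57.343 − 19.197 = 38.146 mm

38 mm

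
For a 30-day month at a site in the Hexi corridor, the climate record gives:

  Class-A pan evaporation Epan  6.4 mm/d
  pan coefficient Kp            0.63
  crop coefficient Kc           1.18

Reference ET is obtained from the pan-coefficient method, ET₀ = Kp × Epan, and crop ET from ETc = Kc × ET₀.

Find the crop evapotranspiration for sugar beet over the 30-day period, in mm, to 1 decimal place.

142.7 mm

ET₀ = 0.63 × 6.4 = 4.0320 mm/d
ETc = Kc × ET₀ = 1.18 × 4.0320 = 4.7578 mm/d
Over 30 days: 4.7578 × 30 = 142.734 mm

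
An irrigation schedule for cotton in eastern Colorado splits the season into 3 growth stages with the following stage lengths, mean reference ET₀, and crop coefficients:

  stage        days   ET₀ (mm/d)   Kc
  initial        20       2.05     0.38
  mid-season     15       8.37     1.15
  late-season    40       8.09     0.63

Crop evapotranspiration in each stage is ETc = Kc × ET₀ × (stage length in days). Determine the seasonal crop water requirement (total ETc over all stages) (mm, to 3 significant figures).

initial: 0.38 × 2.05 × 20 = 15.58 mm
mid-season: 1.15 × 8.37 × 15 = 144.38 mm
late-season: 0.63 × 8.09 × 40 = 203.87 mm
Seasonal total = 363.83 mm

364 mm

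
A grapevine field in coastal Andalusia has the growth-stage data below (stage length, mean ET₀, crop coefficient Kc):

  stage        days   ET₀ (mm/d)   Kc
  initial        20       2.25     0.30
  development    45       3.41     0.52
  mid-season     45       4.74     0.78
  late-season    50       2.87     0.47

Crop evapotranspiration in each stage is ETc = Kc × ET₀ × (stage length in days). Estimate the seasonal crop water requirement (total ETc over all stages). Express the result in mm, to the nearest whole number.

initial: 0.30 × 2.25 × 20 = 13.50 mm
development: 0.52 × 3.41 × 45 = 79.79 mm
mid-season: 0.78 × 4.74 × 45 = 166.37 mm
late-season: 0.47 × 2.87 × 50 = 67.45 mm
Seasonal total = 327.11 mm

327 mm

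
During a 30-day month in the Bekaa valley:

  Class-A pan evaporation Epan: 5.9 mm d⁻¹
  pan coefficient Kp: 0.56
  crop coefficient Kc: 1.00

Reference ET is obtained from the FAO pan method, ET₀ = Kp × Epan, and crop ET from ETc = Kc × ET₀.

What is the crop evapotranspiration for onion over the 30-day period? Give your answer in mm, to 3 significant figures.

99.1 mm

ET₀ = 0.56 × 5.9 = 3.3040 mm/d
ETc = Kc × ET₀ = 1.00 × 3.3040 = 3.3040 mm/d
Over 30 days: 3.3040 × 30 = 99.120 mm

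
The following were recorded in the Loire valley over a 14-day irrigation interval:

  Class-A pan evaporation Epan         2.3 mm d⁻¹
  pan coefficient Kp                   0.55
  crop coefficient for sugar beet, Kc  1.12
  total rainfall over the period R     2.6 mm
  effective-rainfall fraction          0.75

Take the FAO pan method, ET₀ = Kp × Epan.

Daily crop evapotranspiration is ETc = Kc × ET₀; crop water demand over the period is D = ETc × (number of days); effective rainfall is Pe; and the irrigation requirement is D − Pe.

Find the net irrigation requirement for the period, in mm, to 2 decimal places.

ET₀ = 0.55 × 2.3 = 1.2650 mm/d
ETc = Kc × ET₀ = 1.12 × 1.2650 = 1.4168 mm/d
Crop demand D = ETc × 14 d = 1.4168 × 14 = 19.835 mm
Pe = 0.75 × 2.6 = 1.950 mm
D − Pe = 19.835 − 1.950 = 17.885 mm

17.89 mm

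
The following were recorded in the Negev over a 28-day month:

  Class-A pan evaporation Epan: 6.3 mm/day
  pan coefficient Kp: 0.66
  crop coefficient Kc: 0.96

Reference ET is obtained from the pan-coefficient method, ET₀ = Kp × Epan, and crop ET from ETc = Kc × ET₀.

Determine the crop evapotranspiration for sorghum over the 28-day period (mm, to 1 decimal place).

111.8 mm

ET₀ = 0.66 × 6.3 = 4.1580 mm/d
ETc = Kc × ET₀ = 0.96 × 4.1580 = 3.9917 mm/d
Over 28 days: 3.9917 × 28 = 111.768 mm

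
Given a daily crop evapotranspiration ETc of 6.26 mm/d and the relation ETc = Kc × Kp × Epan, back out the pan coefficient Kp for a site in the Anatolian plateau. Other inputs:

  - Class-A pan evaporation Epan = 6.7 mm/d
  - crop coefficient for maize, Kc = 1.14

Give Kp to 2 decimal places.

ETc = Kc × Kp × Epan  ⇒  Kp = ETc / (Kc × Epan)
Kp = 6.26 / (1.14 × 6.7) = 6.26 / 7.638 = 0.8196

0.82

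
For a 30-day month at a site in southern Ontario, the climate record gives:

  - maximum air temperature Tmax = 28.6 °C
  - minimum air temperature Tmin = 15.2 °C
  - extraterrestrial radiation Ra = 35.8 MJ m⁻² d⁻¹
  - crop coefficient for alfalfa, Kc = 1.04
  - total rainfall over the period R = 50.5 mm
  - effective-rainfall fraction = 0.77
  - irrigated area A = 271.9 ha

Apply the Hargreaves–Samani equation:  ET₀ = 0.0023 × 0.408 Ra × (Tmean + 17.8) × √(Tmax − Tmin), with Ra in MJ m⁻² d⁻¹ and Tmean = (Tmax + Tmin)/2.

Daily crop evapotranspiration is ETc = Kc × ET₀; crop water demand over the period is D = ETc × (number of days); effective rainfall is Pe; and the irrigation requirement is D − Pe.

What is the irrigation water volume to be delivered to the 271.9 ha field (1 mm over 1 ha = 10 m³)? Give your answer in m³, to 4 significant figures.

308400 m³

Tmean = (28.6 + 15.2)/2 = 21.90 °C
0.408 Ra = 0.408 × 35.8 = 14.6064 mm/d equivalent
ET₀ = 0.0023 × 14.6064 × (21.90 + 17.8) × √13.4 = 0.0023 × 14.6064 × 39.70 × 3.6606 = 4.8822 mm/d
ETc = Kc × ET₀ = 1.04 × 4.8822 = 5.0775 mm/d
Crop demand D = ETc × 30 d = 5.0775 × 30 = 152.325 mm
Pe = 0.77 × 50.5 = 38.885 mm
D − Pe = 152.325 − 38.885 = 113.440 mm
Volume = 113.440 mm × 271.9 ha × 10 = 308443.4 m³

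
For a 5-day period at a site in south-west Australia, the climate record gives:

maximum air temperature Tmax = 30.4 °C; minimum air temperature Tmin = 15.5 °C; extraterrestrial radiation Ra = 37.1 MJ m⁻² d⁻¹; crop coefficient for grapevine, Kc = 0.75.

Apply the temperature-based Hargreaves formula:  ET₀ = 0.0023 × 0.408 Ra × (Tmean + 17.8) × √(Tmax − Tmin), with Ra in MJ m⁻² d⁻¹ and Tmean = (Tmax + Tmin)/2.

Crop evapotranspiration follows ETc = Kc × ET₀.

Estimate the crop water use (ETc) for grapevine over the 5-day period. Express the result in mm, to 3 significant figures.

Tmean = (30.4 + 15.5)/2 = 22.95 °C
0.408 Ra = 0.408 × 37.1 = 15.1368 mm/d equivalent
ET₀ = 0.0023 × 15.1368 × (22.95 + 17.8) × √14.9 = 0.0023 × 15.1368 × 40.75 × 3.8601 = 5.4763 mm/d
ETc = Kc × ET₀ = 0.75 × 5.4763 = 4.1072 mm/d
Over 5 days: 4.1072 × 5 = 20.536 mm

20.5 mm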